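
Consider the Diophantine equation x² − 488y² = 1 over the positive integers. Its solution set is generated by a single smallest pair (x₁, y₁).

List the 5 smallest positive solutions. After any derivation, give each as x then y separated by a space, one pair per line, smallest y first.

√488 → a₀=22, period (11,44); ℓ=2 even so k=1
i=0: a=22 ⇒ p=22, q=1
i=1: a=11 ⇒ p=243, q=11
fundamental: x₁=243, y₁=11  (since 59049 − 488·121 = 1)
k=2:  x_2 = 243·243+488·11·11 = 118097,  y_2 = 243·11+11·243 = 5346
k=3:  x_3 = 243·118097+488·11·5346 = 57394899,  y_3 = 243·5346+11·118097 = 2598145
k=4:  x_4 = 243·57394899+488·11·2598145 = 27893802817,  y_4 = 243·2598145+11·57394899 = 1262693124
k=5:  x_5 = 243·27893802817+488·11·1262693124 = 13556330774163,  y_5 = 243·1262693124+11·27893802817 = 613666260119

243 11
118097 5346
57394899 2598145
27893802817 1262693124
13556330774163 613666260119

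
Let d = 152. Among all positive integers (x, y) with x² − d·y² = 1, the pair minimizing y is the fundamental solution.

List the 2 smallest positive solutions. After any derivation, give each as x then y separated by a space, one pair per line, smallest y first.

√152 → a₀=12, period (3,24); ℓ=2 even so k=1
k=0  a_k=12  p_k/q_k = 12/1
k=1  a_k=3  p_k/q_k = 37/3
(x₁, y₁) = (37, 3);  37² − 152·3² = 1 ✓
n=2: (37,3)∘(37,3) = (37·37+152·3·3, 37·3+3·37) = (2737,222)

37 3
2737 222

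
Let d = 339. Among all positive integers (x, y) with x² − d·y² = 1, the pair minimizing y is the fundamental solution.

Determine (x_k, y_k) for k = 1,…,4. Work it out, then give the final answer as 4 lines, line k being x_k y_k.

97970 5321
19196241799 1042596740
3761311617998090 204286405230279
736991398411349512801 40027878239778270520

[18; 2,2,2,1,17,1,2,2,2,36] for √339; ℓ=10 ⇒ convergent index 9
k=0  a_k=18  p_k/q_k = 18/1
…
k=3  a_k=2  p_k/q_k = 221/12
k=4  a_k=1  p_k/q_k = 313/17
…
k=8  a_k=2  p_k/q_k = 40359/2192
k=9  a_k=2  p_k/q_k = 97970/5321
fundamental: x₁=97970, y₁=5321  (since 9598120900 − 339·28313041 = 1)
(x_2, y_2) = (97970·97970 + 339·5321·5321, 97970·5321 + 5321·97970) = (19196241799, 1042596740)
(x_3, y_3) = (97970·19196241799 + 339·5321·1042596740, 97970·1042596740 + 5321·19196241799) = (3761311617998090, 204286405230279)
(x_4, y_4) = (97970·3761311617998090 + 339·5321·204286405230279, 97970·204286405230279 + 5321·3761311617998090) = (736991398411349512801, 40027878239778270520)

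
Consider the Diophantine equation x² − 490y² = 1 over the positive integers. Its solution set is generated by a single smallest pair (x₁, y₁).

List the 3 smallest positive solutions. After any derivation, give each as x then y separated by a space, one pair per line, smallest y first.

[22; 7,2,1,4,4,4,1,2,7,44] for √490; ℓ=10 ⇒ convergent index 9
k=0  a_k=22  p_k/q_k = 22/1
…
k=6  a_k=4  p_k/q_k = 40708/1839
k=7  a_k=1  p_k/q_k = 50315/2273
k=8  a_k=2  p_k/q_k = 141338/6385
k=9  a_k=7  p_k/q_k = 1039681/46968
(x₁, y₁) = (1039681, 46968);  1039681² − 490·46968² = 1 ✓
(x_2, y_2) = (1039681·1039681 + 490·46968·46968, 1039681·46968 + 46968·1039681) = (2161873163521, 97663474416)
(x_3, y_3) = (1039681·2161873163521 + 490·46968·97663474416, 1039681·97663474416 + 46968·2161873163521) = (4495316905044313921, 203077717488555624)

1039681 46968
2161873163521 97663474416
4495316905044313921 203077717488555624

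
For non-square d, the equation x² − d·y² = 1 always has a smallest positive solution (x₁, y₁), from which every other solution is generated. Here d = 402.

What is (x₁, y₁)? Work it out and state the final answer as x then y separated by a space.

401 20

√402 = [20; 20,40, …], period ℓ=2 (even) → k=1
k=0  a_k=20  p_k/q_k = 20/1
k=1  a_k=20  p_k/q_k = 401/20
→ (401, 20).  Check: 401²=160801, 402·20²=160800, difference 1.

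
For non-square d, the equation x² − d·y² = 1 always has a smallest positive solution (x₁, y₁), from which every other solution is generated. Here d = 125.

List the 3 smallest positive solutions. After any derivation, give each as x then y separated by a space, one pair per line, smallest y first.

930249 83204
1730726404001 154800875592
3220013013190122249 288006719437081612

√125 = [11; 5,1,1,5,22, …], period ℓ=5 (odd) → k=9
a_0=11:  p_0=11·1+0=11,  q_0=11·0+1=1
a_1=5:  p_1=5·11+1=56,  q_1=5·1+0=5
…
a_4=5:  p_4=5·123+67=682,  q_4=5·11+6=61
a_5=22:  p_5=22·682+123=15127,  q_5=22·61+11=1353
a_6=5:  p_6=5·15127+682=76317,  q_6=5·1353+61=6826
…
a_8=1:  p_8=1·91444+76317=167761,  q_8=1·8179+6826=15005
a_9=5:  p_9=5·167761+91444=930249,  q_9=5·15005+8179=83204
→ (930249, 83204).  Check: 930249²=865363202001, 125·83204²=865363202000, difference 1.
k=2:  x_2 = 930249·930249+125·83204·83204 = 1730726404001,  y_2 = 930249·83204+83204·930249 = 154800875592
k=3:  x_3 = 930249·1730726404001+125·83204·154800875592 = 3220013013190122249,  y_3 = 930249·154800875592+83204·1730726404001 = 288006719437081612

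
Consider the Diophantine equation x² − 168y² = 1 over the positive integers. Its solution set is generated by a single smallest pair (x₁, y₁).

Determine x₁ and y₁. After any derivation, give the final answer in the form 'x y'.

13 1

√168 → a₀=12, period (1,24); ℓ=2 even so k=1
i=0: a=12 ⇒ p=12, q=1
i=1: a=1 ⇒ p=13, q=1
(x₁, y₁) = (13, 1);  13² − 168·1² = 1 ✓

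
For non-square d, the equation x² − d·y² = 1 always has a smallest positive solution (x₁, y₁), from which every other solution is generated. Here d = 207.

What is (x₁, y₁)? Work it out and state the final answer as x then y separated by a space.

1151 80

√207 → a₀=14, period (2,1,1,2,1,1,2,28); ℓ=8 even so k=7
i=0: a=14 ⇒ p=14, q=1
i=1: a=2 ⇒ p=29, q=2
…
i=3: a=1 ⇒ p=72, q=5
i=4: a=2 ⇒ p=187, q=13
…
i=6: a=1 ⇒ p=446, q=31
i=7: a=2 ⇒ p=1151, q=80
→ (1151, 80).  Check: 1151²=1324801, 207·80²=1324800, difference 1.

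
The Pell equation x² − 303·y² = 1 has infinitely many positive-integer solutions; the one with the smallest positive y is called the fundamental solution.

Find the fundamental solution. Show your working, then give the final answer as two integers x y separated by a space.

d=303: √d = [17; 2,2,5,2,2,34] (ℓ=6, even), read p_5/q_5
step 0: (17, 1)  from 17·(1,0) + (0,1)
step 1: (35, 2)  from 2·(17,1) + (1,0)
step 2: (87, 5)  from 2·(35,2) + (17,1)
step 3: (470, 27)  from 5·(87,5) + (35,2)
step 4: (1027, 59)  from 2·(470,27) + (87,5)
step 5: (2524, 145)  from 2·(1027,59) + (470,27)
fundamental: x₁=2524, y₁=145  (since 6370576 − 303·21025 = 1)

2524 145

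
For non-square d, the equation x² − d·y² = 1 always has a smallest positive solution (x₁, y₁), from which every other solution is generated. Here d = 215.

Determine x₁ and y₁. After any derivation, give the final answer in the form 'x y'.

44 3

d=215: √d = [14; 1,1,1,28] (ℓ=4, even), read p_3/q_3
i=0: a=14 ⇒ p=14, q=1
i=1: a=1 ⇒ p=15, q=1
i=2: a=1 ⇒ p=29, q=2
i=3: a=1 ⇒ p=44, q=3
(x₁, y₁) = (44, 3);  44² − 215·3² = 1 ✓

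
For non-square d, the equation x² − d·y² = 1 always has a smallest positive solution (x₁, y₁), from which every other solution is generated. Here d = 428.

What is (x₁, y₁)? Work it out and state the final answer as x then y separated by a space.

1850887 89466

[20; 1,2,4,1,5,10,5,1,4,2,1,40] for √428; ℓ=12 ⇒ convergent index 11
i=0: a=20 ⇒ p=20, q=1
i=1: a=1 ⇒ p=21, q=1
i=2: a=2 ⇒ p=62, q=3
i=3: a=4 ⇒ p=269, q=13
…
i=5: a=5 ⇒ p=1924, q=93
…
i=7: a=5 ⇒ p=99779, q=4823
…
i=10: a=2 ⇒ p=1273708, q=61567
i=11: a=1 ⇒ p=1850887, q=89466
fundamental: x₁=1850887, y₁=89466  (since 3425782686769 − 428·8004165156 = 1)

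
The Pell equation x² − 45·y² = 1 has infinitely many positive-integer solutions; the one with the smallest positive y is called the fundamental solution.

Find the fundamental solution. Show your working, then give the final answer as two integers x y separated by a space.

161 24

[6; 1,2,2,2,1,12] for √45; ℓ=6 ⇒ convergent index 5
a_0=6:  p_0=6·1+0=6,  q_0=6·0+1=1
…
a_2=2:  p_2=2·7+6=20,  q_2=2·1+1=3
…
a_4=2:  p_4=2·47+20=114,  q_4=2·7+3=17
a_5=1:  p_5=1·114+47=161,  q_5=1·17+7=24
(x₁, y₁) = (161, 24);  161² − 45·24² = 1 ✓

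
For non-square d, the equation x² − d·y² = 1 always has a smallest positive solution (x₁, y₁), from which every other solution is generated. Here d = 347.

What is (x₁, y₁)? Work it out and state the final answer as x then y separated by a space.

641602 34443

d=347: √d = [18; 1,1,1,2,4,…,1,1,36] (ℓ=14, even), read p_13/q_13
a_0=18:  p_0=18·1+0=18,  q_0=18·0+1=1
a_1=1:  p_1=1·18+1=19,  q_1=1·1+0=1
a_2=1:  p_2=1·19+18=37,  q_2=1·1+1=2
a_3=1:  p_3=1·37+19=56,  q_3=1·2+1=3
a_4=2:  p_4=2·56+37=149,  q_4=2·3+2=8
…
a_7=17:  p_7=17·801+652=14269,  q_7=17·43+35=766
…
a_9=4:  p_9=4·15070+14269=74549,  q_9=4·809+766=4002
a_10=2:  p_10=2·74549+15070=164168,  q_10=2·4002+809=8813
…
a_12=1:  p_12=1·238717+164168=402885,  q_12=1·12815+8813=21628
a_13=1:  p_13=1·402885+238717=641602,  q_13=1·21628+12815=34443
→ (641602, 34443).  Check: 641602²=411653126404, 347·34443²=411653126403, difference 1.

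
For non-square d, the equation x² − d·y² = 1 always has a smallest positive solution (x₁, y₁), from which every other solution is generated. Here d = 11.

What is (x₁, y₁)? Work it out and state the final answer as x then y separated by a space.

10 3

d=11: √d = [3; 3,6] (ℓ=2, even), read p_1/q_1
step 0: (3, 1)  from 3·(1,0) + (0,1)
step 1: (10, 3)  from 3·(3,1) + (1,0)
(x₁, y₁) = (10, 3);  10² − 11·3² = 1 ✓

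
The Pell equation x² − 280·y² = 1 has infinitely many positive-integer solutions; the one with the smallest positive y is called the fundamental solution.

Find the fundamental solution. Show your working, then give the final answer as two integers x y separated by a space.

251 15

d=280: √d = [16; 1,2,1,2,1,32] (ℓ=6, even), read p_5/q_5
a_0=16:  p_0=16·1+0=16,  q_0=16·0+1=1
a_1=1:  p_1=1·16+1=17,  q_1=1·1+0=1
a_2=2:  p_2=2·17+16=50,  q_2=2·1+1=3
…
a_4=2:  p_4=2·67+50=184,  q_4=2·4+3=11
a_5=1:  p_5=1·184+67=251,  q_5=1·11+4=15
→ (251, 15).  Check: 251²=63001, 280·15²=63000, difference 1.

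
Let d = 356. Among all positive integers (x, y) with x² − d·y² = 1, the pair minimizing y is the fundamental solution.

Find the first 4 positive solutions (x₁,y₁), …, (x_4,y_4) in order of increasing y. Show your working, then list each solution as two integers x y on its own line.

[18; 1,6,1,1,2,…,6,1,36] for √356; ℓ=14 ⇒ convergent index 13
a_0=18:  p_0=18·1+0=18,  q_0=18·0+1=1
…
a_2=6:  p_2=6·19+18=132,  q_2=6·1+1=7
a_3=1:  p_3=1·132+19=151,  q_3=1·7+1=8
a_4=1:  p_4=1·151+132=283,  q_4=1·8+7=15
…
a_6=1:  p_6=1·717+283=1000,  q_6=1·38+15=53
a_7=8:  p_7=8·1000+717=8717,  q_7=8·53+38=462
a_8=1:  p_8=1·8717+1000=9717,  q_8=1·462+53=515
a_9=2:  p_9=2·9717+8717=28151,  q_9=2·515+462=1492
a_10=1:  p_10=1·28151+9717=37868,  q_10=1·1492+515=2007
a_11=1:  p_11=1·37868+28151=66019,  q_11=1·2007+1492=3499
a_12=6:  p_12=6·66019+37868=433982,  q_12=6·3499+2007=23001
a_13=1:  p_13=1·433982+66019=500001,  q_13=1·23001+3499=26500
fundamental: x₁=500001, y₁=26500  (since 250001000001 − 356·702250000 = 1)
k=2:  x_2 = 500001·500001+356·26500·26500 = 500002000001,  y_2 = 500001·26500+26500·500001 = 26500053000
k=3:  x_3 = 500001·500002000001+356·26500·26500053000 = 500003000004500001,  y_3 = 500001·26500053000+26500·500002000001 = 26500106000079500
k=4:  x_4 = 500001·500003000004500001+356·26500·26500106000079500 = 500004000010000008000001,  y_4 = 500001·26500106000079500+26500·500003000004500001 = 26500159000265000106000

500001 26500
500002000001 26500053000
500003000004500001 26500106000079500
500004000010000008000001 26500159000265000106000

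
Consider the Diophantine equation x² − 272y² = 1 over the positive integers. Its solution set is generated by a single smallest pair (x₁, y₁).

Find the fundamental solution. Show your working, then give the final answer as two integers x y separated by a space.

33 2

d=272: √d = [16; 2,32] (ℓ=2, even), read p_1/q_1
k=0  a_k=16  p_k/q_k = 16/1
k=1  a_k=2  p_k/q_k = 33/2
fundamental: x₁=33, y₁=2  (since 1089 − 272·4 = 1)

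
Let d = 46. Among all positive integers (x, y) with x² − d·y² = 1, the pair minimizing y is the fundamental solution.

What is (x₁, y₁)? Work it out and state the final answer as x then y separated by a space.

[6; 1,3,1,1,2,6,2,1,1,3,1,12] for √46; ℓ=12 ⇒ convergent index 11
k=0  a_k=6  p_k/q_k = 6/1
…
k=7  a_k=2  p_k/q_k = 2150/317
…
k=10  a_k=3  p_k/q_k = 19038/2807
k=11  a_k=1  p_k/q_k = 24335/3588
fundamental: x₁=24335, y₁=3588  (since 592192225 − 46·12873744 = 1)

24335 3588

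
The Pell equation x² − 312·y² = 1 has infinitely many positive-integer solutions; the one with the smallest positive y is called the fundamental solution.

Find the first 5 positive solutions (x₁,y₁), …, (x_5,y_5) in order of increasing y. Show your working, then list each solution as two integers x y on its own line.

53 3
5617 318
595349 33705
63101377 3572412
6688150613 378641967

√312 = [17; 1,1,1,34, …], period ℓ=4 (even) → k=3
i=0: a=17 ⇒ p=17, q=1
…
i=2: a=1 ⇒ p=35, q=2
i=3: a=1 ⇒ p=53, q=3
→ (53, 3).  Check: 53²=2809, 312·3²=2808, difference 1.
(x_2, y_2) = (53·53 + 312·3·3, 53·3 + 3·53) = (5617, 318)
(x_3, y_3) = (53·5617 + 312·3·318, 53·318 + 3·5617) = (595349, 33705)
(x_4, y_4) = (53·595349 + 312·3·33705, 53·33705 + 3·595349) = (63101377, 3572412)
(x_5, y_5) = (53·63101377 + 312·3·3572412, 53·3572412 + 3·63101377) = (6688150613, 378641967)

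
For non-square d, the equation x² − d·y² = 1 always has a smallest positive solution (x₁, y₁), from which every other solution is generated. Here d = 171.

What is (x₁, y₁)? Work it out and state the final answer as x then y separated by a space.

√171 → a₀=13, period (13,26); ℓ=2 even so k=1
step 0: (13, 1)  from 13·(1,0) + (0,1)
step 1: (170, 13)  from 13·(13,1) + (1,0)
→ (170, 13).  Check: 170²=28900, 171·13²=28899, difference 1.

170 13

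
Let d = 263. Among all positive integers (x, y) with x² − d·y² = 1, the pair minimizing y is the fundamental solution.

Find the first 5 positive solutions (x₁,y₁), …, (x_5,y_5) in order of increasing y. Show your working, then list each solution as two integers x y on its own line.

[16; 4,1,1,1,1,15,1,1,1,1,4,32] for √263; ℓ=12 ⇒ convergent index 11
i=0: a=16 ⇒ p=16, q=1
i=1: a=4 ⇒ p=65, q=4
…
i=7: a=1 ⇒ p=6195, q=382
i=8: a=1 ⇒ p=12017, q=741
…
i=10: a=1 ⇒ p=30229, q=1864
i=11: a=4 ⇒ p=139128, q=8579
fundamental: x₁=139128, y₁=8579  (since 19356600384 − 263·73599241 = 1)
(x_2, y_2) = (139128·139128 + 263·8579·8579, 139128·8579 + 8579·139128) = (38713200767, 2387158224)
(x_3, y_3) = (139128·38713200767 + 263·8579·2387158224, 139128·2387158224 + 8579·38713200767) = (10772180392483224, 664241098768765)
(x_4, y_4) = (139128·10772180392483224 + 263·8579·664241098768765, 139128·664241098768765 + 8579·10772180392483224) = (2997423827252098776577, 184829071176614315616)
(x_5, y_5) = (139128·2997423827252098776577 + 263·8579·184829071176614315616, 139128·184829071176614315616 + 8579·2997423827252098776577) = (834051164465087816782726488, 51429798028655751907276931)

139128 8579
38713200767 2387158224
10772180392483224 664241098768765
2997423827252098776577 184829071176614315616
834051164465087816782726488 51429798028655751907276931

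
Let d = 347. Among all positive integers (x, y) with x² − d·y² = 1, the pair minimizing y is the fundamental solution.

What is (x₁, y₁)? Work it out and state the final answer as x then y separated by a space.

641602 34443

√347 → a₀=18, period (1,1,1,2,4,…,1,1,36); ℓ=14 even so k=13
a_0=18:  p_0=18·1+0=18,  q_0=18·0+1=1
…
a_2=1:  p_2=1·19+18=37,  q_2=1·1+1=2
…
a_7=17:  p_7=17·801+652=14269,  q_7=17·43+35=766
…
a_10=2:  p_10=2·74549+15070=164168,  q_10=2·4002+809=8813
a_11=1:  p_11=1·164168+74549=238717,  q_11=1·8813+4002=12815
a_12=1:  p_12=1·238717+164168=402885,  q_12=1·12815+8813=21628
a_13=1:  p_13=1·402885+238717=641602,  q_13=1·21628+12815=34443
fundamental: x₁=641602, y₁=34443  (since 411653126404 − 347·1186320249 = 1)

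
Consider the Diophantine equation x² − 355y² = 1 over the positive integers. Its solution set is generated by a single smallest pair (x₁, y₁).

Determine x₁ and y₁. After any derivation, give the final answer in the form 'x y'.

[18; 1,5,3,3,1,6,1,3,3,5,1,36] for √355; ℓ=12 ⇒ convergent index 11
step 0: (18, 1)  from 18·(1,0) + (0,1)
…
step 4: (1187, 63)  from 3·(358,19) + (113,6)
…
step 6: (10457, 555)  from 6·(1545,82) + (1187,63)
…
step 10: (803418, 42641)  from 5·(151391,8035) + (46463,2466)
step 11: (954809, 50676)  from 1·(803418,42641) + (151391,8035)
fundamental: x₁=954809, y₁=50676  (since 911660226481 − 355·2568056976 = 1)

954809 50676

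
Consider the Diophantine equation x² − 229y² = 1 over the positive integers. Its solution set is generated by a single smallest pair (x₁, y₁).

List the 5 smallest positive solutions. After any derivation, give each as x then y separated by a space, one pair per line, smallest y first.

5848201 386460
68402909872801 4520191516920
800067931842043513801 52869977098885735380
9357916158133073035999171201 618388505879356792878585840
109453949267819191656474935990205001 7232920556944267680961578290412300

√229 → a₀=15, period (7,1,1,7,30); ℓ=5 odd so k=9
k=0  a_k=15  p_k/q_k = 15/1
…
k=2  a_k=1  p_k/q_k = 121/8
k=3  a_k=1  p_k/q_k = 227/15
…
k=7  a_k=1  p_k/q_k = 413926/27353
k=8  a_k=1  p_k/q_k = 776325/51301
k=9  a_k=7  p_k/q_k = 5848201/386460
fundamental: x₁=5848201, y₁=386460  (since 34201454936401 − 229·149351331600 = 1)
(x_2, y_2) = (5848201·5848201 + 229·386460·386460, 5848201·386460 + 386460·5848201) = (68402909872801, 4520191516920)
(x_3, y_3) = (5848201·68402909872801 + 229·386460·4520191516920, 5848201·4520191516920 + 386460·68402909872801) = (800067931842043513801, 52869977098885735380)
(x_4, y_4) = (5848201·800067931842043513801 + 229·386460·52869977098885735380, 5848201·52869977098885735380 + 386460·800067931842043513801) = (9357916158133073035999171201, 618388505879356792878585840)
(x_5, y_5) = (5848201·9357916158133073035999171201 + 229·386460·618388505879356792878585840, 5848201·618388505879356792878585840 + 386460·9357916158133073035999171201) = (109453949267819191656474935990205001, 7232920556944267680961578290412300)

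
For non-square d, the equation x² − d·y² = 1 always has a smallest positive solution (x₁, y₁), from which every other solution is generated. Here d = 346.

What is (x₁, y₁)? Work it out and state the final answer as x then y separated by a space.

√346 → a₀=18, period (1,1,1,1,36); ℓ=5 odd so k=9
k=0  a_k=18  p_k/q_k = 18/1
k=1  a_k=1  p_k/q_k = 19/1
k=2  a_k=1  p_k/q_k = 37/2
…
k=5  a_k=36  p_k/q_k = 3404/183
…
k=7  a_k=1  p_k/q_k = 6901/371
k=8  a_k=1  p_k/q_k = 10398/559
k=9  a_k=1  p_k/q_k = 17299/930
→ (17299, 930).  Check: 17299²=299255401, 346·930²=299255400, difference 1.

17299 930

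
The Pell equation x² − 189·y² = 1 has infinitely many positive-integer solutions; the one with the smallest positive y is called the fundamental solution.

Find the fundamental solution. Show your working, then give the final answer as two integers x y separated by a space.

55 4

[13; 1,2,1,26] for √189; ℓ=4 ⇒ convergent index 3
k=0  a_k=13  p_k/q_k = 13/1
…
k=2  a_k=2  p_k/q_k = 41/3
k=3  a_k=1  p_k/q_k = 55/4
fundamental: x₁=55, y₁=4  (since 3025 − 189·16 = 1)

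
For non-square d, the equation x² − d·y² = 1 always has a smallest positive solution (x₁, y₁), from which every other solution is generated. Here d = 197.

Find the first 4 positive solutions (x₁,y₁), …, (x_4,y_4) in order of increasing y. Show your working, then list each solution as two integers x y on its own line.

[14; 28] for √197; ℓ=1 ⇒ convergent index 1
k=0  a_k=14  p_k/q_k = 14/1
k=1  a_k=28  p_k/q_k = 393/28
fundamental: x₁=393, y₁=28  (since 154449 − 197·784 = 1)
n=2: (393,28)∘(393,28) = (393·393+197·28·28, 393·28+28·393) = (308897,22008)
n=3: (308897,22008)∘(393,28) = (393·308897+197·28·22008, 393·22008+28·308897) = (242792649,17298260)
n=4: (242792649,17298260)∘(393,28) = (393·242792649+197·28·17298260, 393·17298260+28·242792649) = (190834713217,13596410352)

393 28
308897 22008
242792649 17298260
190834713217 13596410352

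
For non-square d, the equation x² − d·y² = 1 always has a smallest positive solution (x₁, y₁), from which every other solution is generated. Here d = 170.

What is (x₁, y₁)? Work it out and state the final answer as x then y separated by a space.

339 26

√170 → a₀=13, period (26); ℓ=1 odd so k=1
a_0=13:  p_0=13·1+0=13,  q_0=13·0+1=1
a_1=26:  p_1=26·13+1=339,  q_1=26·1+0=26
(x₁, y₁) = (339, 26);  339² − 170·26² = 1 ✓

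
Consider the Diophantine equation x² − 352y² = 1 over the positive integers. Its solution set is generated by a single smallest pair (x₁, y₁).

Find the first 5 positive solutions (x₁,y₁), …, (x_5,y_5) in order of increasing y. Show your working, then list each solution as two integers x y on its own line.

d=352: √d = [18; 1,3,5,9,5,3,1,36] (ℓ=8, even), read p_7/q_7
k=0  a_k=18  p_k/q_k = 18/1
…
k=3  a_k=5  p_k/q_k = 394/21
…
k=5  a_k=5  p_k/q_k = 18499/986
k=6  a_k=3  p_k/q_k = 59118/3151
k=7  a_k=1  p_k/q_k = 77617/4137
fundamental: x₁=77617, y₁=4137  (since 6024398689 − 352·17114769 = 1)
k=2:  x_2 = 77617·77617+352·4137·4137 = 12048797377,  y_2 = 77617·4137+4137·77617 = 642203058
k=3:  x_3 = 77617·12048797377+352·4137·642203058 = 1870383011943601,  y_3 = 77617·642203058+4137·12048797377 = 99691749501435
k=4:  x_4 = 77617·1870383011943601+352·4137·99691749501435 = 290347036464004160257,  y_4 = 77617·99691749501435+4137·1870383011943601 = 15475549041463557732
k=5:  x_5 = 77617·290347036464004160257+352·4137·15475549041463557732 = 45071731856582838801391537,  y_5 = 77617·15475549041463557732+4137·290347036464004160257 = 2402331379802862171467853

77617 4137
12048797377 642203058
1870383011943601 99691749501435
290347036464004160257 15475549041463557732
45071731856582838801391537 2402331379802862171467853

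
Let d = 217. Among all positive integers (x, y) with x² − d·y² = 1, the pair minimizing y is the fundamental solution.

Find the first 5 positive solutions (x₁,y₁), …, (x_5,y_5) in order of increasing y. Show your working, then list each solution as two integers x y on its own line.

d=217: √d = [14; 1,2,1,2,1,…,2,1,28] (ℓ=16, even), read p_15/q_15
a_0=14:  p_0=14·1+0=14,  q_0=14·0+1=1
a_1=1:  p_1=1·14+1=15,  q_1=1·1+0=1
a_2=2:  p_2=2·15+14=44,  q_2=2·1+1=3
a_3=1:  p_3=1·44+15=59,  q_3=1·3+1=4
…
a_5=1:  p_5=1·162+59=221,  q_5=1·11+4=15
a_6=1:  p_6=1·221+162=383,  q_6=1·15+11=26
…
a_8=4:  p_8=4·3668+383=15055,  q_8=4·249+26=1022
…
a_13=1:  p_13=1·740980+293381=1034361,  q_13=1·50301+19916=70217
a_14=2:  p_14=2·1034361+740980=2809702,  q_14=2·70217+50301=190735
a_15=1:  p_15=1·2809702+1034361=3844063,  q_15=1·190735+70217=260952
fundamental: x₁=3844063, y₁=260952  (since 14776820347969 − 217·68095946304 = 1)
k=2:  x_2 = 3844063·3844063+217·260952·260952 = 29553640695937,  y_2 = 3844063·260952+260952·3844063 = 2006231855952
k=3:  x_3 = 3844063·29553640695937+217·260952·2006231855952 = 227212113429087499999,  y_3 = 3844063·2006231855952+260952·29553640695937 = 15424163293772565000
k=4:  x_4 = 3844063·227212113429087499999+217·260952·15424163293772565000 = 1746835356769087211376615937,  y_4 = 3844063·15424163293772565000+260952·227212113429087499999 = 118582910847096488831334048
k=5:  x_5 = 3844063·1746835356769087211376615937+217·260952·118582910847096488831334048 = 13429890324095468173938627689764063,  y_5 = 3844063·118582910847096488831334048+260952·1746835356769087211376615937 = 911680360039229116129595136549048

3844063 260952
29553640695937 2006231855952
227212113429087499999 15424163293772565000
1746835356769087211376615937 118582910847096488831334048
13429890324095468173938627689764063 911680360039229116129595136549048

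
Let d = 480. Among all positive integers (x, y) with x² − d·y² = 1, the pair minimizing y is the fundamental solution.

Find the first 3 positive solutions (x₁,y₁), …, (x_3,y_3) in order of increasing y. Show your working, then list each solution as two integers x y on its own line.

241 11
116161 5302
55989361 2555553

[21; 1,9,1,42] for √480; ℓ=4 ⇒ convergent index 3
step 0: (21, 1)  from 21·(1,0) + (0,1)
step 1: (22, 1)  from 1·(21,1) + (1,0)
step 2: (219, 10)  from 9·(22,1) + (21,1)
step 3: (241, 11)  from 1·(219,10) + (22,1)
(x₁, y₁) = (241, 11);  241² − 480·11² = 1 ✓
n=2: (241,11)∘(241,11) = (241·241+480·11·11, 241·11+11·241) = (116161,5302)
n=3: (116161,5302)∘(241,11) = (241·116161+480·11·5302, 241·5302+11·116161) = (55989361,2555553)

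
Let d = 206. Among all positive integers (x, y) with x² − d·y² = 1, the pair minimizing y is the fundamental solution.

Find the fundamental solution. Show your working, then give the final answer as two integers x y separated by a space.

[14; 2,1,5,14,5,1,2,28] for √206; ℓ=8 ⇒ convergent index 7
i=0: a=14 ⇒ p=14, q=1
i=1: a=2 ⇒ p=29, q=2
…
i=6: a=1 ⇒ p=20998, q=1463
i=7: a=2 ⇒ p=59535, q=4148
→ (59535, 4148).  Check: 59535²=3544416225, 206·4148²=3544416224, difference 1.

59535 4148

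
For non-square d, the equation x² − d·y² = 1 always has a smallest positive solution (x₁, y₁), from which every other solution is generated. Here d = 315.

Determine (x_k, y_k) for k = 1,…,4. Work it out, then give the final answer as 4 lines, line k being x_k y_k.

[17; 1,2,1,34] for √315; ℓ=4 ⇒ convergent index 3
step 0: (17, 1)  from 17·(1,0) + (0,1)
…
step 2: (53, 3)  from 2·(18,1) + (17,1)
step 3: (71, 4)  from 1·(53,3) + (18,1)
fundamental: x₁=71, y₁=4  (since 5041 − 315·16 = 1)
k=2:  x_2 = 71·71+315·4·4 = 10081,  y_2 = 71·4+4·71 = 568
k=3:  x_3 = 71·10081+315·4·568 = 1431431,  y_3 = 71·568+4·10081 = 80652
k=4:  x_4 = 71·1431431+315·4·80652 = 203253121,  y_4 = 71·80652+4·1431431 = 11452016

71 4
10081 568
1431431 80652
203253121 11452016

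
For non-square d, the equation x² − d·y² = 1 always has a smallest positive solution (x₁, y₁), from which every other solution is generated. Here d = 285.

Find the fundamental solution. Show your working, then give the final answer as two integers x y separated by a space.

2431 144

[16; 1,7,2,7,1,32] for √285; ℓ=6 ⇒ convergent index 5
k=0  a_k=16  p_k/q_k = 16/1
…
k=2  a_k=7  p_k/q_k = 135/8
k=3  a_k=2  p_k/q_k = 287/17
k=4  a_k=7  p_k/q_k = 2144/127
k=5  a_k=1  p_k/q_k = 2431/144
→ (2431, 144).  Check: 2431²=5909761, 285·144²=5909760, difference 1.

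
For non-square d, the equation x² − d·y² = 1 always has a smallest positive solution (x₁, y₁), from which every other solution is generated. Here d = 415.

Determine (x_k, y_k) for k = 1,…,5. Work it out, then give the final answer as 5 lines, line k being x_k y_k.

18412804 903849
678062702284831 33284788965192
24970071273761872339444 1225732590794885332887
919538056459614718055705397121 45138347901436822389057205104
33862548008263614468078655355989935124 1662247105585933832332453329850170345

d=415: √d = [20; 2,1,2,4,6,…,1,2,40] (ℓ=16, even), read p_15/q_15
a_0=20:  p_0=20·1+0=20,  q_0=20·0+1=1
a_1=2:  p_1=2·20+1=41,  q_1=2·1+0=2
…
a_9=1:  p_9=1·33939+9595=43534,  q_9=1·1666+471=2137
a_10=1:  p_10=1·43534+33939=77473,  q_10=1·2137+1666=3803
a_11=6:  p_11=6·77473+43534=508372,  q_11=6·3803+2137=24955
…
a_13=2:  p_13=2·2110961+508372=4730294,  q_13=2·103623+24955=232201
a_14=1:  p_14=1·4730294+2110961=6841255,  q_14=1·232201+103623=335824
a_15=2:  p_15=2·6841255+4730294=18412804,  q_15=2·335824+232201=903849
→ (18412804, 903849).  Check: 18412804²=339031351142416, 415·903849²=339031351142415, difference 1.
(x_2, y_2) = (18412804·18412804 + 415·903849·903849, 18412804·903849 + 903849·18412804) = (678062702284831, 33284788965192)
(x_3, y_3) = (18412804·678062702284831 + 415·903849·33284788965192, 18412804·33284788965192 + 903849·678062702284831) = (24970071273761872339444, 1225732590794885332887)
(x_4, y_4) = (18412804·24970071273761872339444 + 415·903849·1225732590794885332887, 18412804·1225732590794885332887 + 903849·24970071273761872339444) = (919538056459614718055705397121, 45138347901436822389057205104)
(x_5, y_5) = (18412804·919538056459614718055705397121 + 415·903849·45138347901436822389057205104, 18412804·45138347901436822389057205104 + 903849·919538056459614718055705397121) = (33862548008263614468078655355989935124, 1662247105585933832332453329850170345)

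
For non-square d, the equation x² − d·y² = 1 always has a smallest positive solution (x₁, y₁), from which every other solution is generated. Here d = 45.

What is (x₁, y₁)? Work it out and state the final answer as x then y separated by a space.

√45 = [6; 1,2,2,2,1,12, …], period ℓ=6 (even) → k=5
k=0  a_k=6  p_k/q_k = 6/1
k=1  a_k=1  p_k/q_k = 7/1
k=2  a_k=2  p_k/q_k = 20/3
k=3  a_k=2  p_k/q_k = 47/7
k=4  a_k=2  p_k/q_k = 114/17
k=5  a_k=1  p_k/q_k = 161/24
fundamental: x₁=161, y₁=24  (since 25921 − 45·576 = 1)

161 24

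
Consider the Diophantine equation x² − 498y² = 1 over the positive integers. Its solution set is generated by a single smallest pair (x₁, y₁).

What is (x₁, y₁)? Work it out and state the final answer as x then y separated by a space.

[22; 3,6,22,6,3,44] for √498; ℓ=6 ⇒ convergent index 5
i=0: a=22 ⇒ p=22, q=1
…
i=2: a=6 ⇒ p=424, q=19
i=3: a=22 ⇒ p=9395, q=421
i=4: a=6 ⇒ p=56794, q=2545
i=5: a=3 ⇒ p=179777, q=8056
fundamental: x₁=179777, y₁=8056  (since 32319769729 − 498·64899136 = 1)

179777 8056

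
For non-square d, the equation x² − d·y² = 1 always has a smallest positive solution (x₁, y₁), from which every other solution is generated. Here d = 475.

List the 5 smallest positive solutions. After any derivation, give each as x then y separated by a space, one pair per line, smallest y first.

[21; 1,3,1,6,2,6,1,3,1,42] for √475; ℓ=10 ⇒ convergent index 9
step 0: (21, 1)  from 21·(1,0) + (0,1)
…
step 2: (87, 4)  from 3·(22,1) + (21,1)
step 3: (109, 5)  from 1·(87,4) + (22,1)
step 4: (741, 34)  from 6·(109,5) + (87,4)
step 5: (1591, 73)  from 2·(741,34) + (109,5)
step 6: (10287, 472)  from 6·(1591,73) + (741,34)
…
step 8: (45921, 2107)  from 3·(11878,545) + (10287,472)
step 9: (57799, 2652)  from 1·(45921,2107) + (11878,545)
fundamental: x₁=57799, y₁=2652  (since 3340724401 − 475·7033104 = 1)
(57799+2652√475)^2 = 6681448801 + 306565896√475
(57799+2652√475)^3 = 772362118440199 + 35438404443156√475
(57799+2652√475)^4 = 89283516160768675201 + 4096608676513381392√475
(57799+2652√475)^5 = 10320995900380175197444999 + 473559769752155457709260√475

57799 2652
6681448801 306565896
772362118440199 35438404443156
89283516160768675201 4096608676513381392
10320995900380175197444999 473559769752155457709260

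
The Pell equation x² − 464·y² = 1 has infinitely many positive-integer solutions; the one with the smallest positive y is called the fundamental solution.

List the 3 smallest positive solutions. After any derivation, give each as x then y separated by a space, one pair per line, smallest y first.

d=464: √d = [21; 1,1,5,1,1,1,5,1,1,42] (ℓ=10, even), read p_9/q_9
a_0=21:  p_0=21·1+0=21,  q_0=21·0+1=1
…
a_6=1:  p_6=1·517+280=797,  q_6=1·24+13=37
a_7=5:  p_7=5·797+517=4502,  q_7=5·37+24=209
a_8=1:  p_8=1·4502+797=5299,  q_8=1·209+37=246
a_9=1:  p_9=1·5299+4502=9801,  q_9=1·246+209=455
→ (9801, 455).  Check: 9801²=96059601, 464·455²=96059600, difference 1.
k=2:  x_2 = 9801·9801+464·455·455 = 192119201,  y_2 = 9801·455+455·9801 = 8918910
k=3:  x_3 = 9801·192119201+464·455·8918910 = 3765920568201,  y_3 = 9801·8918910+455·192119201 = 174828473365

9801 455
192119201 8918910
3765920568201 174828473365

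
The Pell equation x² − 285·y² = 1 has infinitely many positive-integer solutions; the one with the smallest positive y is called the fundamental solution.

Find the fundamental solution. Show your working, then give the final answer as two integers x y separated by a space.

2431 144

d=285: √d = [16; 1,7,2,7,1,32] (ℓ=6, even), read p_5/q_5
step 0: (16, 1)  from 16·(1,0) + (0,1)
…
step 4: (2144, 127)  from 7·(287,17) + (135,8)
step 5: (2431, 144)  from 1·(2144,127) + (287,17)
fundamental: x₁=2431, y₁=144  (since 5909761 − 285·20736 = 1)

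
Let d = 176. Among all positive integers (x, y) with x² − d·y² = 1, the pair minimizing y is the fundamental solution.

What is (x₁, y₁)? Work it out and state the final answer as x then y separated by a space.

199 15

√176 = [13; 3,1,3,26, …], period ℓ=4 (even) → k=3
i=0: a=13 ⇒ p=13, q=1
…
i=2: a=1 ⇒ p=53, q=4
i=3: a=3 ⇒ p=199, q=15
→ (199, 15).  Check: 199²=39601, 176·15²=39600, difference 1.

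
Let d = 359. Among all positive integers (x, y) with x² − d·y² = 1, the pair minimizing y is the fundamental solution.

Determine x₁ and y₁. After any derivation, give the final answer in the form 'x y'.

[18; 1,17,1,36] for √359; ℓ=4 ⇒ convergent index 3
step 0: (18, 1)  from 18·(1,0) + (0,1)
…
step 2: (341, 18)  from 17·(19,1) + (18,1)
step 3: (360, 19)  from 1·(341,18) + (19,1)
fundamental: x₁=360, y₁=19  (since 129600 − 359·361 = 1)

360 19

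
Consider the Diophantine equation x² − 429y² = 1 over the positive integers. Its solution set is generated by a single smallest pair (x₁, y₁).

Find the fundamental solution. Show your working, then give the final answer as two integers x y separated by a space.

1524095 73584

√429 → a₀=20, period (1,2,2,9,1,12,1,9,2,2,1,40); ℓ=12 even so k=11
step 0: (20, 1)  from 20·(1,0) + (0,1)
…
step 3: (145, 7)  from 2·(62,3) + (21,1)
…
step 7: (21023, 1015)  from 1·(19511,942) + (1512,73)
step 8: (208718, 10077)  from 9·(21023,1015) + (19511,942)
step 9: (438459, 21169)  from 2·(208718,10077) + (21023,1015)
step 10: (1085636, 52415)  from 2·(438459,21169) + (208718,10077)
step 11: (1524095, 73584)  from 1·(1085636,52415) + (438459,21169)
fundamental: x₁=1524095, y₁=73584  (since 2322865569025 − 429·5414605056 = 1)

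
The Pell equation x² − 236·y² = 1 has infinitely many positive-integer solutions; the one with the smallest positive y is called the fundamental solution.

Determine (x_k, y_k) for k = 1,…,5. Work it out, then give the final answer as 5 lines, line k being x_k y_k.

561799 36570
631236232801 41089978860
709255768702176199 46168618067101710
796918363201596536611201 51874966922918257173720
895415879055878209574570044999 58286609084610939305810342850

√236 → a₀=15, period (2,1,3,5,1,6,1,5,3,1,2,30); ℓ=12 even so k=11
i=0: a=15 ⇒ p=15, q=1
i=1: a=2 ⇒ p=31, q=2
…
i=4: a=5 ⇒ p=891, q=58
i=5: a=1 ⇒ p=1060, q=69
i=6: a=6 ⇒ p=7251, q=472
i=7: a=1 ⇒ p=8311, q=541
i=8: a=5 ⇒ p=48806, q=3177
i=9: a=3 ⇒ p=154729, q=10072
i=10: a=1 ⇒ p=203535, q=13249
i=11: a=2 ⇒ p=561799, q=36570
→ (561799, 36570).  Check: 561799²=315618116401, 236·36570²=315618116400, difference 1.
(x_2, y_2) = (561799·561799 + 236·36570·36570, 561799·36570 + 36570·561799) = (631236232801, 41089978860)
(x_3, y_3) = (561799·631236232801 + 236·36570·41089978860, 561799·41089978860 + 36570·631236232801) = (709255768702176199, 46168618067101710)
(x_4, y_4) = (561799·709255768702176199 + 236·36570·46168618067101710, 561799·46168618067101710 + 36570·709255768702176199) = (796918363201596536611201, 51874966922918257173720)
(x_5, y_5) = (561799·796918363201596536611201 + 236·36570·51874966922918257173720, 561799·51874966922918257173720 + 36570·796918363201596536611201) = (895415879055878209574570044999, 58286609084610939305810342850)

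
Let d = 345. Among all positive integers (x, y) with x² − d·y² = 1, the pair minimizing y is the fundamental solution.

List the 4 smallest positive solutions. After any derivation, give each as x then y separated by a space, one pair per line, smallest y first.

6761 364
91422241 4922008
1236211536041 66555391812
16716052298924161 899962003159856

√345 = [18; 1,1,2,1,6,1,2,1,1,36, …], period ℓ=10 (even) → k=9
a_0=18:  p_0=18·1+0=18,  q_0=18·0+1=1
…
a_4=1:  p_4=1·93+37=130,  q_4=1·5+2=7
a_5=6:  p_5=6·130+93=873,  q_5=6·7+5=47
a_6=1:  p_6=1·873+130=1003,  q_6=1·47+7=54
a_7=2:  p_7=2·1003+873=2879,  q_7=2·54+47=155
a_8=1:  p_8=1·2879+1003=3882,  q_8=1·155+54=209
a_9=1:  p_9=1·3882+2879=6761,  q_9=1·209+155=364
→ (6761, 364).  Check: 6761²=45711121, 345·364²=45711120, difference 1.
(x_2, y_2) = (6761·6761 + 345·364·364, 6761·364 + 364·6761) = (91422241, 4922008)
(x_3, y_3) = (6761·91422241 + 345·364·4922008, 6761·4922008 + 364·91422241) = (1236211536041, 66555391812)
(x_4, y_4) = (6761·1236211536041 + 345·364·66555391812, 6761·66555391812 + 364·1236211536041) = (16716052298924161, 899962003159856)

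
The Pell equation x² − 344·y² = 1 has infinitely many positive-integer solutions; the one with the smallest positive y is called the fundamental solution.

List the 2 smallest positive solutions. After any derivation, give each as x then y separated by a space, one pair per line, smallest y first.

d=344: √d = [18; 1,1,4,1,3,1,4,1,1,36] (ℓ=10, even), read p_9/q_9
k=0  a_k=18  p_k/q_k = 18/1
…
k=2  a_k=1  p_k/q_k = 37/2
…
k=4  a_k=1  p_k/q_k = 204/11
k=5  a_k=3  p_k/q_k = 779/42
k=6  a_k=1  p_k/q_k = 983/53
…
k=8  a_k=1  p_k/q_k = 5694/307
k=9  a_k=1  p_k/q_k = 10405/561
→ (10405, 561).  Check: 10405²=108264025, 344·561²=108264024, difference 1.
n=2: (10405,561)∘(10405,561) = (10405·10405+344·561·561, 10405·561+561·10405) = (216528049,11674410)

10405 561
216528049 11674410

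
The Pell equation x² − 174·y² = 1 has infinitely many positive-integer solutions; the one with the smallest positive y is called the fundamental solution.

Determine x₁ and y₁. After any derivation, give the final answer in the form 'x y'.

√174 → a₀=13, period (5,4,5,26); ℓ=4 even so k=3
k=0  a_k=13  p_k/q_k = 13/1
…
k=2  a_k=4  p_k/q_k = 277/21
k=3  a_k=5  p_k/q_k = 1451/110
fundamental: x₁=1451, y₁=110  (since 2105401 − 174·12100 = 1)

1451 110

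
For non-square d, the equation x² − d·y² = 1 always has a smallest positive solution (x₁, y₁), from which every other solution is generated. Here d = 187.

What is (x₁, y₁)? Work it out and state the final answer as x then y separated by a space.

[13; 1,2,13,2,1,26] for √187; ℓ=6 ⇒ convergent index 5
i=0: a=13 ⇒ p=13, q=1
i=1: a=1 ⇒ p=14, q=1
i=2: a=2 ⇒ p=41, q=3
i=3: a=13 ⇒ p=547, q=40
i=4: a=2 ⇒ p=1135, q=83
i=5: a=1 ⇒ p=1682, q=123
(x₁, y₁) = (1682, 123);  1682² − 187·123² = 1 ✓

1682 123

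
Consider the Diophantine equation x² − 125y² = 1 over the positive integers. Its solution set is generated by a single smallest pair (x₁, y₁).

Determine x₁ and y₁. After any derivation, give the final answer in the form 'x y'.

[11; 5,1,1,5,22] for √125; ℓ=5 ⇒ convergent index 9
a_0=11:  p_0=11·1+0=11,  q_0=11·0+1=1
…
a_7=1:  p_7=1·76317+15127=91444,  q_7=1·6826+1353=8179
a_8=1:  p_8=1·91444+76317=167761,  q_8=1·8179+6826=15005
a_9=5:  p_9=5·167761+91444=930249,  q_9=5·15005+8179=83204
→ (930249, 83204).  Check: 930249²=865363202001, 125·83204²=865363202000, difference 1.

930249 83204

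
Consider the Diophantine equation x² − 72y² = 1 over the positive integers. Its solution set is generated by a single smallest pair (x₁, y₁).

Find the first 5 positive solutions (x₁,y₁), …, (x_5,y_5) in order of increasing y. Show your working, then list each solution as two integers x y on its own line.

17 2
577 68
19601 2310
665857 78472
22619537 2665738

[8; 2,16] for √72; ℓ=2 ⇒ convergent index 1
i=0: a=8 ⇒ p=8, q=1
i=1: a=2 ⇒ p=17, q=2
fundamental: x₁=17, y₁=2  (since 289 − 72·4 = 1)
k=2:  x_2 = 17·17+72·2·2 = 577,  y_2 = 17·2+2·17 = 68
k=3:  x_3 = 17·577+72·2·68 = 19601,  y_3 = 17·68+2·577 = 2310
k=4:  x_4 = 17·19601+72·2·2310 = 665857,  y_4 = 17·2310+2·19601 = 78472
k=5:  x_5 = 17·665857+72·2·78472 = 22619537,  y_5 = 17·78472+2·665857 = 2665738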